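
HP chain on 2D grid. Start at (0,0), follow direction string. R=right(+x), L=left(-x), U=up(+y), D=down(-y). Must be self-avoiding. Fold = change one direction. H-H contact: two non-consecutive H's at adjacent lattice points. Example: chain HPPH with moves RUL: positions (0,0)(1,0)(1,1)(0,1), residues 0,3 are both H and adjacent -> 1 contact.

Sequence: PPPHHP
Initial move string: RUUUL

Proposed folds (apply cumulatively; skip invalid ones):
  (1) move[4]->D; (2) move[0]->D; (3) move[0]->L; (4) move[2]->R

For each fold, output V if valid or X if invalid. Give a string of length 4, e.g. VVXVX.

Answer: XXVV

Derivation:
Initial: RUUUL -> [(0, 0), (1, 0), (1, 1), (1, 2), (1, 3), (0, 3)]
Fold 1: move[4]->D => RUUUD INVALID (collision), skipped
Fold 2: move[0]->D => DUUUL INVALID (collision), skipped
Fold 3: move[0]->L => LUUUL VALID
Fold 4: move[2]->R => LURUL VALID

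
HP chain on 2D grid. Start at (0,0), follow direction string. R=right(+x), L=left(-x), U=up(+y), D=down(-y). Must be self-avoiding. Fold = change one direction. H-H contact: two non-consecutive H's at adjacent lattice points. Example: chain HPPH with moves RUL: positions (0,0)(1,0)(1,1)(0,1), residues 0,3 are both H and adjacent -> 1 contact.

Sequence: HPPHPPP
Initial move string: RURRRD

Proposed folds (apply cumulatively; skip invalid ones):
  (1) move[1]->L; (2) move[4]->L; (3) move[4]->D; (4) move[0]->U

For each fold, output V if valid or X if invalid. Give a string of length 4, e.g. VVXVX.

Initial: RURRRD -> [(0, 0), (1, 0), (1, 1), (2, 1), (3, 1), (4, 1), (4, 0)]
Fold 1: move[1]->L => RLRRRD INVALID (collision), skipped
Fold 2: move[4]->L => RURRLD INVALID (collision), skipped
Fold 3: move[4]->D => RURRDD VALID
Fold 4: move[0]->U => UURRDD VALID

Answer: XXVV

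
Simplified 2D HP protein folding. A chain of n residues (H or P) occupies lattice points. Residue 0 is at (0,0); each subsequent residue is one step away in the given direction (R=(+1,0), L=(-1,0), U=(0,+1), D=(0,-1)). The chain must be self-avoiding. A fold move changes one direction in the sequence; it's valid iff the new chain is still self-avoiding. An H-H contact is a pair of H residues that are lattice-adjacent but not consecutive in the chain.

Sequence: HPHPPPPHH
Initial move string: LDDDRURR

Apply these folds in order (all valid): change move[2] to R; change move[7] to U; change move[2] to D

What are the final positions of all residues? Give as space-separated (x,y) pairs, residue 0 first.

Answer: (0,0) (-1,0) (-1,-1) (-1,-2) (-1,-3) (0,-3) (0,-2) (1,-2) (1,-1)

Derivation:
Initial moves: LDDDRURR
Fold: move[2]->R => LDRDRURR (positions: [(0, 0), (-1, 0), (-1, -1), (0, -1), (0, -2), (1, -2), (1, -1), (2, -1), (3, -1)])
Fold: move[7]->U => LDRDRURU (positions: [(0, 0), (-1, 0), (-1, -1), (0, -1), (0, -2), (1, -2), (1, -1), (2, -1), (2, 0)])
Fold: move[2]->D => LDDDRURU (positions: [(0, 0), (-1, 0), (-1, -1), (-1, -2), (-1, -3), (0, -3), (0, -2), (1, -2), (1, -1)])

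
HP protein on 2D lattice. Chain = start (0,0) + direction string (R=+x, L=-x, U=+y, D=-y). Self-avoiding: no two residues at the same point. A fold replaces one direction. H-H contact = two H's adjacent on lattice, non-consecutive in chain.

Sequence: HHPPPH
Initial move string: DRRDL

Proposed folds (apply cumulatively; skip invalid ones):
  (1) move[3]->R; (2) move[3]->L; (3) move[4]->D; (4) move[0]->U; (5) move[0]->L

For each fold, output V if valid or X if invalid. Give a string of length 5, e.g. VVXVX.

Initial: DRRDL -> [(0, 0), (0, -1), (1, -1), (2, -1), (2, -2), (1, -2)]
Fold 1: move[3]->R => DRRRL INVALID (collision), skipped
Fold 2: move[3]->L => DRRLL INVALID (collision), skipped
Fold 3: move[4]->D => DRRDD VALID
Fold 4: move[0]->U => URRDD VALID
Fold 5: move[0]->L => LRRDD INVALID (collision), skipped

Answer: XXVVX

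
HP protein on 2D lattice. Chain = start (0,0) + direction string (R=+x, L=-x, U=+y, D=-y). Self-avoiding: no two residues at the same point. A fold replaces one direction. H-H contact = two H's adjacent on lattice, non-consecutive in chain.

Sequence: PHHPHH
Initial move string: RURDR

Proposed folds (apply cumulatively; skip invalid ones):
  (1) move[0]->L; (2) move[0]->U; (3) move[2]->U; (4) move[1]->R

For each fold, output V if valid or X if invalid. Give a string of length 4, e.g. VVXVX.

Initial: RURDR -> [(0, 0), (1, 0), (1, 1), (2, 1), (2, 0), (3, 0)]
Fold 1: move[0]->L => LURDR INVALID (collision), skipped
Fold 2: move[0]->U => UURDR VALID
Fold 3: move[2]->U => UUUDR INVALID (collision), skipped
Fold 4: move[1]->R => URRDR VALID

Answer: XVXV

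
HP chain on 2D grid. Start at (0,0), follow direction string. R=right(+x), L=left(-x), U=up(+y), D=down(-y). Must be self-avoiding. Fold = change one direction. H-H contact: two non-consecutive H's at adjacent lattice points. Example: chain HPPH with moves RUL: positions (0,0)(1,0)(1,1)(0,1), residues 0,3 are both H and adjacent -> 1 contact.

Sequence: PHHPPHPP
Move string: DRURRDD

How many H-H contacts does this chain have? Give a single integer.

Positions: [(0, 0), (0, -1), (1, -1), (1, 0), (2, 0), (3, 0), (3, -1), (3, -2)]
No H-H contacts found.

Answer: 0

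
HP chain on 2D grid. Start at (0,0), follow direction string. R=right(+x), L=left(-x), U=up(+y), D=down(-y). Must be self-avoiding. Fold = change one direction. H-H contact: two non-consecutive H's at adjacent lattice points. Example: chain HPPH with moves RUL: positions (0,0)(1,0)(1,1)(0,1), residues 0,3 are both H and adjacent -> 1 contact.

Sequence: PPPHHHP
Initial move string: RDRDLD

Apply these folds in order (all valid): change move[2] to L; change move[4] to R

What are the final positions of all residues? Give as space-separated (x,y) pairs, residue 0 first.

Answer: (0,0) (1,0) (1,-1) (0,-1) (0,-2) (1,-2) (1,-3)

Derivation:
Initial moves: RDRDLD
Fold: move[2]->L => RDLDLD (positions: [(0, 0), (1, 0), (1, -1), (0, -1), (0, -2), (-1, -2), (-1, -3)])
Fold: move[4]->R => RDLDRD (positions: [(0, 0), (1, 0), (1, -1), (0, -1), (0, -2), (1, -2), (1, -3)])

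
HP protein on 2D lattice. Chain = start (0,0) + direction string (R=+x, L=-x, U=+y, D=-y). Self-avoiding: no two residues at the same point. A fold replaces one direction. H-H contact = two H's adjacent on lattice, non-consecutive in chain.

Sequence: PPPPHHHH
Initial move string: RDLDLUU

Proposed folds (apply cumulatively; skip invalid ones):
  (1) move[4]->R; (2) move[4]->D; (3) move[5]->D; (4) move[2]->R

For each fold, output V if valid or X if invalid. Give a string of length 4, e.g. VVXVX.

Answer: XXXX

Derivation:
Initial: RDLDLUU -> [(0, 0), (1, 0), (1, -1), (0, -1), (0, -2), (-1, -2), (-1, -1), (-1, 0)]
Fold 1: move[4]->R => RDLDRUU INVALID (collision), skipped
Fold 2: move[4]->D => RDLDDUU INVALID (collision), skipped
Fold 3: move[5]->D => RDLDLDU INVALID (collision), skipped
Fold 4: move[2]->R => RDRDLUU INVALID (collision), skipped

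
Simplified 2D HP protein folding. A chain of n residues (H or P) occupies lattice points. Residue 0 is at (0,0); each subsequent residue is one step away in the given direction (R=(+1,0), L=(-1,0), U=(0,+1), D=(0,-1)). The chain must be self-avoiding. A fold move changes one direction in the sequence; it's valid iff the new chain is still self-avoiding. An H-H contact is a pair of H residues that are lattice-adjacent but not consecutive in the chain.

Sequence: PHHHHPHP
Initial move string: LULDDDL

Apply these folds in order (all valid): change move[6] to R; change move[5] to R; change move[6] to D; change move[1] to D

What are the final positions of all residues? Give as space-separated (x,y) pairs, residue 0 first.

Answer: (0,0) (-1,0) (-1,-1) (-2,-1) (-2,-2) (-2,-3) (-1,-3) (-1,-4)

Derivation:
Initial moves: LULDDDL
Fold: move[6]->R => LULDDDR (positions: [(0, 0), (-1, 0), (-1, 1), (-2, 1), (-2, 0), (-2, -1), (-2, -2), (-1, -2)])
Fold: move[5]->R => LULDDRR (positions: [(0, 0), (-1, 0), (-1, 1), (-2, 1), (-2, 0), (-2, -1), (-1, -1), (0, -1)])
Fold: move[6]->D => LULDDRD (positions: [(0, 0), (-1, 0), (-1, 1), (-2, 1), (-2, 0), (-2, -1), (-1, -1), (-1, -2)])
Fold: move[1]->D => LDLDDRD (positions: [(0, 0), (-1, 0), (-1, -1), (-2, -1), (-2, -2), (-2, -3), (-1, -3), (-1, -4)])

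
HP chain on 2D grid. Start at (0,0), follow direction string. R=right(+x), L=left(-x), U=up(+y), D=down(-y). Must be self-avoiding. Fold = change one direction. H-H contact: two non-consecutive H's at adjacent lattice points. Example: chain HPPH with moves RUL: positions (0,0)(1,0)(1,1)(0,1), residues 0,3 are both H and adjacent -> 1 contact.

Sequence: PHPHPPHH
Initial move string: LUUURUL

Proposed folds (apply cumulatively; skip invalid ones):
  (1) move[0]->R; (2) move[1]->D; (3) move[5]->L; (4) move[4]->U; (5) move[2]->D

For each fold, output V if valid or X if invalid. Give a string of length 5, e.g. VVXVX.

Answer: VXXVX

Derivation:
Initial: LUUURUL -> [(0, 0), (-1, 0), (-1, 1), (-1, 2), (-1, 3), (0, 3), (0, 4), (-1, 4)]
Fold 1: move[0]->R => RUUURUL VALID
Fold 2: move[1]->D => RDUURUL INVALID (collision), skipped
Fold 3: move[5]->L => RUUURLL INVALID (collision), skipped
Fold 4: move[4]->U => RUUUUUL VALID
Fold 5: move[2]->D => RUDUUUL INVALID (collision), skipped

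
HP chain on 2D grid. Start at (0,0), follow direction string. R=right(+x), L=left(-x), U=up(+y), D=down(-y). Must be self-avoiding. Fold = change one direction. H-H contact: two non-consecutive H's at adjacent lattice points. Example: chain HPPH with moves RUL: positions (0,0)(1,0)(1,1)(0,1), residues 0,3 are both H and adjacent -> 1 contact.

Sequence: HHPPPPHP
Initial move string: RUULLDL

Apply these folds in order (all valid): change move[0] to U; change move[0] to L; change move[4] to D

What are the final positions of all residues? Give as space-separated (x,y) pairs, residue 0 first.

Initial moves: RUULLDL
Fold: move[0]->U => UUULLDL (positions: [(0, 0), (0, 1), (0, 2), (0, 3), (-1, 3), (-2, 3), (-2, 2), (-3, 2)])
Fold: move[0]->L => LUULLDL (positions: [(0, 0), (-1, 0), (-1, 1), (-1, 2), (-2, 2), (-3, 2), (-3, 1), (-4, 1)])
Fold: move[4]->D => LUULDDL (positions: [(0, 0), (-1, 0), (-1, 1), (-1, 2), (-2, 2), (-2, 1), (-2, 0), (-3, 0)])

Answer: (0,0) (-1,0) (-1,1) (-1,2) (-2,2) (-2,1) (-2,0) (-3,0)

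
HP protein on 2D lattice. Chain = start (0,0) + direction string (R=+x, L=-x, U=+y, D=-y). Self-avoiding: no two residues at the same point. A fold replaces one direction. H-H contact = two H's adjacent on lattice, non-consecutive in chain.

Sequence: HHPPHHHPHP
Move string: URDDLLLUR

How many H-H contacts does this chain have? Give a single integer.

Positions: [(0, 0), (0, 1), (1, 1), (1, 0), (1, -1), (0, -1), (-1, -1), (-2, -1), (-2, 0), (-1, 0)]
H-H contact: residue 0 @(0,0) - residue 5 @(0, -1)

Answer: 1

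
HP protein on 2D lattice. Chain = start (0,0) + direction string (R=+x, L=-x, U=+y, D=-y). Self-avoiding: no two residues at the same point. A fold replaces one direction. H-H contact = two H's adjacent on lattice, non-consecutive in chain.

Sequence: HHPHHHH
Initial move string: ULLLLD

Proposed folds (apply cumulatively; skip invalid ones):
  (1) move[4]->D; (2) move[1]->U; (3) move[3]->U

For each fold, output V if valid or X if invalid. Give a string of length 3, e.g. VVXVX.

Answer: VVX

Derivation:
Initial: ULLLLD -> [(0, 0), (0, 1), (-1, 1), (-2, 1), (-3, 1), (-4, 1), (-4, 0)]
Fold 1: move[4]->D => ULLLDD VALID
Fold 2: move[1]->U => UULLDD VALID
Fold 3: move[3]->U => UULUDD INVALID (collision), skipped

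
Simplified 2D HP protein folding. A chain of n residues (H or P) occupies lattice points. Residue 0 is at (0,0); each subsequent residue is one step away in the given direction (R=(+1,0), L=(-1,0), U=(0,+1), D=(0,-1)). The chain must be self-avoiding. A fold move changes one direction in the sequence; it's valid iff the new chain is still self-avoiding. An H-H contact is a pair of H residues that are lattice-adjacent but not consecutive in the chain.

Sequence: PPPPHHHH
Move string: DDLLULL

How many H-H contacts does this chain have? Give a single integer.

Positions: [(0, 0), (0, -1), (0, -2), (-1, -2), (-2, -2), (-2, -1), (-3, -1), (-4, -1)]
No H-H contacts found.

Answer: 0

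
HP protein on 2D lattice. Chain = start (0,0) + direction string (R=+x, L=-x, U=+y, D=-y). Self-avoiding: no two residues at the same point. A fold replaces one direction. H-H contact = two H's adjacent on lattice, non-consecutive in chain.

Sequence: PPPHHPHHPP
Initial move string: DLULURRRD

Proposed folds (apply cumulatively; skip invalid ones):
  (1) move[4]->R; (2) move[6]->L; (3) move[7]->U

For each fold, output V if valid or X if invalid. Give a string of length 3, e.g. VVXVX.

Initial: DLULURRRD -> [(0, 0), (0, -1), (-1, -1), (-1, 0), (-2, 0), (-2, 1), (-1, 1), (0, 1), (1, 1), (1, 0)]
Fold 1: move[4]->R => DLULRRRRD INVALID (collision), skipped
Fold 2: move[6]->L => DLULURLRD INVALID (collision), skipped
Fold 3: move[7]->U => DLULURRUD INVALID (collision), skipped

Answer: XXX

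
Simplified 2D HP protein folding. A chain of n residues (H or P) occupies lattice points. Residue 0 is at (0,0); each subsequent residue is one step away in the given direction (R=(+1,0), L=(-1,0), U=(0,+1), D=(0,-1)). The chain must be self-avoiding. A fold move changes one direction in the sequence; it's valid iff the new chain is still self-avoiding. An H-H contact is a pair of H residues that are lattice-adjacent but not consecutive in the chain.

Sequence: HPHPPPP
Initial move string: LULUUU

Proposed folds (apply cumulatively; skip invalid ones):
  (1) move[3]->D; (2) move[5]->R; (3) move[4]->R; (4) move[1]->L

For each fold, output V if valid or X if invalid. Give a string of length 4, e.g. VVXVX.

Answer: XVVV

Derivation:
Initial: LULUUU -> [(0, 0), (-1, 0), (-1, 1), (-2, 1), (-2, 2), (-2, 3), (-2, 4)]
Fold 1: move[3]->D => LULDUU INVALID (collision), skipped
Fold 2: move[5]->R => LULUUR VALID
Fold 3: move[4]->R => LULURR VALID
Fold 4: move[1]->L => LLLURR VALID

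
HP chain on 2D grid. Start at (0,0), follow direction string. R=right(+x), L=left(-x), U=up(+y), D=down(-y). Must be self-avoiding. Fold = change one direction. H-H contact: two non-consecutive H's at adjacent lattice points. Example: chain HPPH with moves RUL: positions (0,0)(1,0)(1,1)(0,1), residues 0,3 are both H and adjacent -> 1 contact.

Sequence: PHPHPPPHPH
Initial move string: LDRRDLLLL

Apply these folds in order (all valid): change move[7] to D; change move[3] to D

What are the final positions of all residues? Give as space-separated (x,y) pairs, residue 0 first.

Initial moves: LDRRDLLLL
Fold: move[7]->D => LDRRDLLDL (positions: [(0, 0), (-1, 0), (-1, -1), (0, -1), (1, -1), (1, -2), (0, -2), (-1, -2), (-1, -3), (-2, -3)])
Fold: move[3]->D => LDRDDLLDL (positions: [(0, 0), (-1, 0), (-1, -1), (0, -1), (0, -2), (0, -3), (-1, -3), (-2, -3), (-2, -4), (-3, -4)])

Answer: (0,0) (-1,0) (-1,-1) (0,-1) (0,-2) (0,-3) (-1,-3) (-2,-3) (-2,-4) (-3,-4)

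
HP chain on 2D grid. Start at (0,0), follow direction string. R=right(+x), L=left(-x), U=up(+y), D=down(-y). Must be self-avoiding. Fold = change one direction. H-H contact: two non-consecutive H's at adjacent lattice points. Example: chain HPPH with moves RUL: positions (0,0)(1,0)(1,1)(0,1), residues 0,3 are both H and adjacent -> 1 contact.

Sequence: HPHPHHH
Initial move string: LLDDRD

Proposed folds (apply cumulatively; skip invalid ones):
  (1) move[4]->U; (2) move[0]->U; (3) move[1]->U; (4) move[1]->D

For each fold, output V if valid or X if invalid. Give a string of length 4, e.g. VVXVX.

Answer: XVXX

Derivation:
Initial: LLDDRD -> [(0, 0), (-1, 0), (-2, 0), (-2, -1), (-2, -2), (-1, -2), (-1, -3)]
Fold 1: move[4]->U => LLDDUD INVALID (collision), skipped
Fold 2: move[0]->U => ULDDRD VALID
Fold 3: move[1]->U => UUDDRD INVALID (collision), skipped
Fold 4: move[1]->D => UDDDRD INVALID (collision), skipped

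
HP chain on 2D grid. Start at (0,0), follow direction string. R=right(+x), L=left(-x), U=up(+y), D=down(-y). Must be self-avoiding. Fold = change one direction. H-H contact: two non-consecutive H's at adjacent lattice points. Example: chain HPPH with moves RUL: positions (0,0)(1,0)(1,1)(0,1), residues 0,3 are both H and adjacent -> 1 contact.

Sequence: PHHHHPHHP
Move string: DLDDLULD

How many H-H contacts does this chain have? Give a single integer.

Answer: 1

Derivation:
Positions: [(0, 0), (0, -1), (-1, -1), (-1, -2), (-1, -3), (-2, -3), (-2, -2), (-3, -2), (-3, -3)]
H-H contact: residue 3 @(-1,-2) - residue 6 @(-2, -2)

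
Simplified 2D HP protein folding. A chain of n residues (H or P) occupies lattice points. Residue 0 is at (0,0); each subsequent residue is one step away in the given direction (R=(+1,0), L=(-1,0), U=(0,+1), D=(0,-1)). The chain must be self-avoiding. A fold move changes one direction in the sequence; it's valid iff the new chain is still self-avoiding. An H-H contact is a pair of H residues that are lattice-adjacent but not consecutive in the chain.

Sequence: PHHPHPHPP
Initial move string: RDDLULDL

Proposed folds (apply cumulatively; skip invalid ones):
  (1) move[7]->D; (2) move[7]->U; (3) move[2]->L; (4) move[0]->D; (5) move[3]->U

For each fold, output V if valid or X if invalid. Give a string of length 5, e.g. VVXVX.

Answer: VXVVV

Derivation:
Initial: RDDLULDL -> [(0, 0), (1, 0), (1, -1), (1, -2), (0, -2), (0, -1), (-1, -1), (-1, -2), (-2, -2)]
Fold 1: move[7]->D => RDDLULDD VALID
Fold 2: move[7]->U => RDDLULDU INVALID (collision), skipped
Fold 3: move[2]->L => RDLLULDD VALID
Fold 4: move[0]->D => DDLLULDD VALID
Fold 5: move[3]->U => DDLUULDD VALID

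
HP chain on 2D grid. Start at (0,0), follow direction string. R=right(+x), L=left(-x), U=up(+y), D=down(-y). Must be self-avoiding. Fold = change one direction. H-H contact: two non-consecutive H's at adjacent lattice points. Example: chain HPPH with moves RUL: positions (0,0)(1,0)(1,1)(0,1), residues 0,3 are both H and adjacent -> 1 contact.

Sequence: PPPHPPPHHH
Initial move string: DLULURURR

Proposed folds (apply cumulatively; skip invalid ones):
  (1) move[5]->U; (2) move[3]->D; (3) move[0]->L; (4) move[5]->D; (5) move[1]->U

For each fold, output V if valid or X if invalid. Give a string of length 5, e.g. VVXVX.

Answer: VXVXV

Derivation:
Initial: DLULURURR -> [(0, 0), (0, -1), (-1, -1), (-1, 0), (-2, 0), (-2, 1), (-1, 1), (-1, 2), (0, 2), (1, 2)]
Fold 1: move[5]->U => DLULUUURR VALID
Fold 2: move[3]->D => DLUDUUURR INVALID (collision), skipped
Fold 3: move[0]->L => LLULUUURR VALID
Fold 4: move[5]->D => LLULUDURR INVALID (collision), skipped
Fold 5: move[1]->U => LUULUUURR VALID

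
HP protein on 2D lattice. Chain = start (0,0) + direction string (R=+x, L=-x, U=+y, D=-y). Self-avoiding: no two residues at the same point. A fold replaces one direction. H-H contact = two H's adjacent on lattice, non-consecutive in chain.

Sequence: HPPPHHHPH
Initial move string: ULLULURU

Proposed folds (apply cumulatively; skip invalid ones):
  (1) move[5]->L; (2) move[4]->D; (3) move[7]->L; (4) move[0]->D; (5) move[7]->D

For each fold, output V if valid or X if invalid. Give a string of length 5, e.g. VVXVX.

Initial: ULLULURU -> [(0, 0), (0, 1), (-1, 1), (-2, 1), (-2, 2), (-3, 2), (-3, 3), (-2, 3), (-2, 4)]
Fold 1: move[5]->L => ULLULLRU INVALID (collision), skipped
Fold 2: move[4]->D => ULLUDURU INVALID (collision), skipped
Fold 3: move[7]->L => ULLULURL INVALID (collision), skipped
Fold 4: move[0]->D => DLLULURU VALID
Fold 5: move[7]->D => DLLULURD INVALID (collision), skipped

Answer: XXXVX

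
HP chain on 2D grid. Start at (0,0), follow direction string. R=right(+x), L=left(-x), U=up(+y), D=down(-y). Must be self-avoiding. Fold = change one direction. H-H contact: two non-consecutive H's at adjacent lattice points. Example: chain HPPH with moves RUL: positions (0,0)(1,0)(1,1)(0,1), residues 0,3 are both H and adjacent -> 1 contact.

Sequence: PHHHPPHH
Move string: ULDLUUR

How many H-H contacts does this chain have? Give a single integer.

Positions: [(0, 0), (0, 1), (-1, 1), (-1, 0), (-2, 0), (-2, 1), (-2, 2), (-1, 2)]
H-H contact: residue 2 @(-1,1) - residue 7 @(-1, 2)

Answer: 1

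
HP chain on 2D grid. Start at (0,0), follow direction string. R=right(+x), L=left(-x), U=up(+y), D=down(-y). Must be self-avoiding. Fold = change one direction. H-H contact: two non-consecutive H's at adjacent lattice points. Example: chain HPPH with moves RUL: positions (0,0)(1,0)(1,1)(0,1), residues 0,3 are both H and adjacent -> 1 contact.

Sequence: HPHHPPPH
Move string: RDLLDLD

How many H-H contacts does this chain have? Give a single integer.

Answer: 1

Derivation:
Positions: [(0, 0), (1, 0), (1, -1), (0, -1), (-1, -1), (-1, -2), (-2, -2), (-2, -3)]
H-H contact: residue 0 @(0,0) - residue 3 @(0, -1)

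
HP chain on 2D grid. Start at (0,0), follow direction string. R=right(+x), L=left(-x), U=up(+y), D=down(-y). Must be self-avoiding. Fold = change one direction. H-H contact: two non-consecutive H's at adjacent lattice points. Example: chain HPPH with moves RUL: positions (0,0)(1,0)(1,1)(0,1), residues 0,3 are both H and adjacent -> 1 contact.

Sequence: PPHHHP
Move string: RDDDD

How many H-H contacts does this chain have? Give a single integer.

Answer: 0

Derivation:
Positions: [(0, 0), (1, 0), (1, -1), (1, -2), (1, -3), (1, -4)]
No H-H contacts found.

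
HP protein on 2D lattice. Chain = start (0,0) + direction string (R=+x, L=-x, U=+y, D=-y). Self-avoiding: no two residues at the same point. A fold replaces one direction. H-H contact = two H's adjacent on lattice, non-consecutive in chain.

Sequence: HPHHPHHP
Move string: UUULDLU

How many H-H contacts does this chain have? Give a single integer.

Answer: 1

Derivation:
Positions: [(0, 0), (0, 1), (0, 2), (0, 3), (-1, 3), (-1, 2), (-2, 2), (-2, 3)]
H-H contact: residue 2 @(0,2) - residue 5 @(-1, 2)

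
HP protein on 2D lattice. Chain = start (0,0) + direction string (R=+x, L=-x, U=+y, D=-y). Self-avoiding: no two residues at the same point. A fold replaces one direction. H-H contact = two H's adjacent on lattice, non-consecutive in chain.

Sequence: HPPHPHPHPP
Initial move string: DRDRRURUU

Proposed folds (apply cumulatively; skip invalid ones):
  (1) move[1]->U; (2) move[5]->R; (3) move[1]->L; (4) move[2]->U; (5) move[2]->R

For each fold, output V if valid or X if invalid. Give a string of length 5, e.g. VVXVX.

Answer: XVVXX

Derivation:
Initial: DRDRRURUU -> [(0, 0), (0, -1), (1, -1), (1, -2), (2, -2), (3, -2), (3, -1), (4, -1), (4, 0), (4, 1)]
Fold 1: move[1]->U => DUDRRURUU INVALID (collision), skipped
Fold 2: move[5]->R => DRDRRRRUU VALID
Fold 3: move[1]->L => DLDRRRRUU VALID
Fold 4: move[2]->U => DLURRRRUU INVALID (collision), skipped
Fold 5: move[2]->R => DLRRRRRUU INVALID (collision), skipped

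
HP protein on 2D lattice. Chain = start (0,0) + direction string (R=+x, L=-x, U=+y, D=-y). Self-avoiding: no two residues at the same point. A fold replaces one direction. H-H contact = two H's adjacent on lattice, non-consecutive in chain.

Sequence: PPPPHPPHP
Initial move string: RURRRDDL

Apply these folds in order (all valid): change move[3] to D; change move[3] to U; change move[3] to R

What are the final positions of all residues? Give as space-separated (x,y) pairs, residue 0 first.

Answer: (0,0) (1,0) (1,1) (2,1) (3,1) (4,1) (4,0) (4,-1) (3,-1)

Derivation:
Initial moves: RURRRDDL
Fold: move[3]->D => RURDRDDL (positions: [(0, 0), (1, 0), (1, 1), (2, 1), (2, 0), (3, 0), (3, -1), (3, -2), (2, -2)])
Fold: move[3]->U => RURURDDL (positions: [(0, 0), (1, 0), (1, 1), (2, 1), (2, 2), (3, 2), (3, 1), (3, 0), (2, 0)])
Fold: move[3]->R => RURRRDDL (positions: [(0, 0), (1, 0), (1, 1), (2, 1), (3, 1), (4, 1), (4, 0), (4, -1), (3, -1)])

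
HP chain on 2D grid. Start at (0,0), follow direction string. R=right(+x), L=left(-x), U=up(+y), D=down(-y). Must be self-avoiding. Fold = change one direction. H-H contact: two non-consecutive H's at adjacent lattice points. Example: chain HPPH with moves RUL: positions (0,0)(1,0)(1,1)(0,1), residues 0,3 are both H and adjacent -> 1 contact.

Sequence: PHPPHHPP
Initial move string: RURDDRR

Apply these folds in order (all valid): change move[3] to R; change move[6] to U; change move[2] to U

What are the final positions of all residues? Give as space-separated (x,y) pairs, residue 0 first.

Initial moves: RURDDRR
Fold: move[3]->R => RURRDRR (positions: [(0, 0), (1, 0), (1, 1), (2, 1), (3, 1), (3, 0), (4, 0), (5, 0)])
Fold: move[6]->U => RURRDRU (positions: [(0, 0), (1, 0), (1, 1), (2, 1), (3, 1), (3, 0), (4, 0), (4, 1)])
Fold: move[2]->U => RUURDRU (positions: [(0, 0), (1, 0), (1, 1), (1, 2), (2, 2), (2, 1), (3, 1), (3, 2)])

Answer: (0,0) (1,0) (1,1) (1,2) (2,2) (2,1) (3,1) (3,2)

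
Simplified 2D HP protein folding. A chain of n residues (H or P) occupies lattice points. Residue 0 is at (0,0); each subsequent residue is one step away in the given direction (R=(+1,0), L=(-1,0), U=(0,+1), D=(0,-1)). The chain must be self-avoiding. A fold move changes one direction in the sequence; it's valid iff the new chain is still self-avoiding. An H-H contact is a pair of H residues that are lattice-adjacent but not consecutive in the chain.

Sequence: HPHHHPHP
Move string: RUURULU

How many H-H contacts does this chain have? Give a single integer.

Answer: 1

Derivation:
Positions: [(0, 0), (1, 0), (1, 1), (1, 2), (2, 2), (2, 3), (1, 3), (1, 4)]
H-H contact: residue 3 @(1,2) - residue 6 @(1, 3)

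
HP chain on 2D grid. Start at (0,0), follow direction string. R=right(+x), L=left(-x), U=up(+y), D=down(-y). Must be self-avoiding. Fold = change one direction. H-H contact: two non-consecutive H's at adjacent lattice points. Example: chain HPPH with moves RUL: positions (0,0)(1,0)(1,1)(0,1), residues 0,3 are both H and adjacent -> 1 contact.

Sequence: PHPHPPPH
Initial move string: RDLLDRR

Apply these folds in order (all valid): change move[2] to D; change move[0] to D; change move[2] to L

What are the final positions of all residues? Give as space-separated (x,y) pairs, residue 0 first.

Answer: (0,0) (0,-1) (0,-2) (-1,-2) (-2,-2) (-2,-3) (-1,-3) (0,-3)

Derivation:
Initial moves: RDLLDRR
Fold: move[2]->D => RDDLDRR (positions: [(0, 0), (1, 0), (1, -1), (1, -2), (0, -2), (0, -3), (1, -3), (2, -3)])
Fold: move[0]->D => DDDLDRR (positions: [(0, 0), (0, -1), (0, -2), (0, -3), (-1, -3), (-1, -4), (0, -4), (1, -4)])
Fold: move[2]->L => DDLLDRR (positions: [(0, 0), (0, -1), (0, -2), (-1, -2), (-2, -2), (-2, -3), (-1, -3), (0, -3)])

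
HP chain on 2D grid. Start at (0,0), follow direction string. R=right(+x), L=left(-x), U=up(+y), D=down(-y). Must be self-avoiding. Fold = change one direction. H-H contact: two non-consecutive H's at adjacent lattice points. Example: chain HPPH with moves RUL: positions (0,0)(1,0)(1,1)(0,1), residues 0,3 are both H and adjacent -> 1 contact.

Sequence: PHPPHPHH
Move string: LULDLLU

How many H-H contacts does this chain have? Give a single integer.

Answer: 1

Derivation:
Positions: [(0, 0), (-1, 0), (-1, 1), (-2, 1), (-2, 0), (-3, 0), (-4, 0), (-4, 1)]
H-H contact: residue 1 @(-1,0) - residue 4 @(-2, 0)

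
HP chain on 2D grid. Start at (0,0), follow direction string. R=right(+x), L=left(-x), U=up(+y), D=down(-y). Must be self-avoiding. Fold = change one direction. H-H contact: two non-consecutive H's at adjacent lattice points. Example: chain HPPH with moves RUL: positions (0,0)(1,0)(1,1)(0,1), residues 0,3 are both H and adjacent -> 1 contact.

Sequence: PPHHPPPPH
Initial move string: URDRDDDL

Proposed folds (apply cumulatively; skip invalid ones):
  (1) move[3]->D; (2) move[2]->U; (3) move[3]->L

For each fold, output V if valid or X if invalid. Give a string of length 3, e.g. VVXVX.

Answer: VXX

Derivation:
Initial: URDRDDDL -> [(0, 0), (0, 1), (1, 1), (1, 0), (2, 0), (2, -1), (2, -2), (2, -3), (1, -3)]
Fold 1: move[3]->D => URDDDDDL VALID
Fold 2: move[2]->U => URUDDDDL INVALID (collision), skipped
Fold 3: move[3]->L => URDLDDDL INVALID (collision), skipped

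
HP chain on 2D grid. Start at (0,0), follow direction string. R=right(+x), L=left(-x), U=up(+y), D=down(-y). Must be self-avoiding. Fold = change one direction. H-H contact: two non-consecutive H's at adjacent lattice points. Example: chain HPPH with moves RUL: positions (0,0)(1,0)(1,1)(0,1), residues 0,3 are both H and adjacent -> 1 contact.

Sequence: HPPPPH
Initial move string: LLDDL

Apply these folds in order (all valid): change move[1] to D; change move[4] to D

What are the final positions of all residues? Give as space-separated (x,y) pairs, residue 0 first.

Initial moves: LLDDL
Fold: move[1]->D => LDDDL (positions: [(0, 0), (-1, 0), (-1, -1), (-1, -2), (-1, -3), (-2, -3)])
Fold: move[4]->D => LDDDD (positions: [(0, 0), (-1, 0), (-1, -1), (-1, -2), (-1, -3), (-1, -4)])

Answer: (0,0) (-1,0) (-1,-1) (-1,-2) (-1,-3) (-1,-4)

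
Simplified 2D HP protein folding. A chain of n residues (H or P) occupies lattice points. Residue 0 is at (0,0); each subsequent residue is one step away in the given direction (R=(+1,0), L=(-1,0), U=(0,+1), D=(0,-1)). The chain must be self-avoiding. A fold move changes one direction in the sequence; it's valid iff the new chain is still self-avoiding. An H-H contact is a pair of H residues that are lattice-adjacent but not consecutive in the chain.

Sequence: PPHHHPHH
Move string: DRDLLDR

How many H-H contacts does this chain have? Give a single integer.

Positions: [(0, 0), (0, -1), (1, -1), (1, -2), (0, -2), (-1, -2), (-1, -3), (0, -3)]
H-H contact: residue 4 @(0,-2) - residue 7 @(0, -3)

Answer: 1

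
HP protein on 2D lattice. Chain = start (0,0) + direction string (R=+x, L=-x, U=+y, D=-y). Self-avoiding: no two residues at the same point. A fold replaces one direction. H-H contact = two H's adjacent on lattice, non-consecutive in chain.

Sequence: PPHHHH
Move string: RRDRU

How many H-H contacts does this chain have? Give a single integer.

Positions: [(0, 0), (1, 0), (2, 0), (2, -1), (3, -1), (3, 0)]
H-H contact: residue 2 @(2,0) - residue 5 @(3, 0)

Answer: 1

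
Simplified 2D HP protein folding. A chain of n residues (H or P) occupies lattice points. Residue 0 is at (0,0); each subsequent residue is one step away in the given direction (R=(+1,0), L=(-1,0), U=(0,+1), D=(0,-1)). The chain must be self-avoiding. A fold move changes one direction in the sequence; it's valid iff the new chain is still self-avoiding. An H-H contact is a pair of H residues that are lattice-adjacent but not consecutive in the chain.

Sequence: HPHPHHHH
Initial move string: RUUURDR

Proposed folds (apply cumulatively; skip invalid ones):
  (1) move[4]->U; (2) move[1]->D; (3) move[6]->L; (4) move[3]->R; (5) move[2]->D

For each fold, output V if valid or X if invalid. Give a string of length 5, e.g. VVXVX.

Answer: XXXVX

Derivation:
Initial: RUUURDR -> [(0, 0), (1, 0), (1, 1), (1, 2), (1, 3), (2, 3), (2, 2), (3, 2)]
Fold 1: move[4]->U => RUUUUDR INVALID (collision), skipped
Fold 2: move[1]->D => RDUURDR INVALID (collision), skipped
Fold 3: move[6]->L => RUUURDL INVALID (collision), skipped
Fold 4: move[3]->R => RUURRDR VALID
Fold 5: move[2]->D => RUDRRDR INVALID (collision), skipped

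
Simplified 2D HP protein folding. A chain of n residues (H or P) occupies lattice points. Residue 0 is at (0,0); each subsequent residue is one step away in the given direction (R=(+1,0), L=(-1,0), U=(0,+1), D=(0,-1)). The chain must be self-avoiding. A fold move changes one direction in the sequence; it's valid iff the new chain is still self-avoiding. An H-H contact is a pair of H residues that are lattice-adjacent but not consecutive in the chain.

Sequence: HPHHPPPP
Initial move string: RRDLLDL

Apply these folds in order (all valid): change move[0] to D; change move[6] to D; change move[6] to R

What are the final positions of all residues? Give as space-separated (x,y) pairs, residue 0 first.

Initial moves: RRDLLDL
Fold: move[0]->D => DRDLLDL (positions: [(0, 0), (0, -1), (1, -1), (1, -2), (0, -2), (-1, -2), (-1, -3), (-2, -3)])
Fold: move[6]->D => DRDLLDD (positions: [(0, 0), (0, -1), (1, -1), (1, -2), (0, -2), (-1, -2), (-1, -3), (-1, -4)])
Fold: move[6]->R => DRDLLDR (positions: [(0, 0), (0, -1), (1, -1), (1, -2), (0, -2), (-1, -2), (-1, -3), (0, -3)])

Answer: (0,0) (0,-1) (1,-1) (1,-2) (0,-2) (-1,-2) (-1,-3) (0,-3)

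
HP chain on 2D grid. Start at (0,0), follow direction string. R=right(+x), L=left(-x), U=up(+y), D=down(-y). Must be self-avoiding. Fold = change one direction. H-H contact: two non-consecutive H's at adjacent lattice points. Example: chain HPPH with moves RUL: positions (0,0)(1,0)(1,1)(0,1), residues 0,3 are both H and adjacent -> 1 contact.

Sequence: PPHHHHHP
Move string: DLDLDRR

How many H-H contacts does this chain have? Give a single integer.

Answer: 1

Derivation:
Positions: [(0, 0), (0, -1), (-1, -1), (-1, -2), (-2, -2), (-2, -3), (-1, -3), (0, -3)]
H-H contact: residue 3 @(-1,-2) - residue 6 @(-1, -3)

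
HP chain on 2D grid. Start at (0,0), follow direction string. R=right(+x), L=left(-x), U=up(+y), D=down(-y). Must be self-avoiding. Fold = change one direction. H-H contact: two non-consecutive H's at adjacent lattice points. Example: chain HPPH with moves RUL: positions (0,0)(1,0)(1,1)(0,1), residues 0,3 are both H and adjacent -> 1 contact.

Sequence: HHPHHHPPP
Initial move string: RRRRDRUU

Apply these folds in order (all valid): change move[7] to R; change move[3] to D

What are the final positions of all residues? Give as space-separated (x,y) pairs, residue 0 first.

Answer: (0,0) (1,0) (2,0) (3,0) (3,-1) (3,-2) (4,-2) (4,-1) (5,-1)

Derivation:
Initial moves: RRRRDRUU
Fold: move[7]->R => RRRRDRUR (positions: [(0, 0), (1, 0), (2, 0), (3, 0), (4, 0), (4, -1), (5, -1), (5, 0), (6, 0)])
Fold: move[3]->D => RRRDDRUR (positions: [(0, 0), (1, 0), (2, 0), (3, 0), (3, -1), (3, -2), (4, -2), (4, -1), (5, -1)])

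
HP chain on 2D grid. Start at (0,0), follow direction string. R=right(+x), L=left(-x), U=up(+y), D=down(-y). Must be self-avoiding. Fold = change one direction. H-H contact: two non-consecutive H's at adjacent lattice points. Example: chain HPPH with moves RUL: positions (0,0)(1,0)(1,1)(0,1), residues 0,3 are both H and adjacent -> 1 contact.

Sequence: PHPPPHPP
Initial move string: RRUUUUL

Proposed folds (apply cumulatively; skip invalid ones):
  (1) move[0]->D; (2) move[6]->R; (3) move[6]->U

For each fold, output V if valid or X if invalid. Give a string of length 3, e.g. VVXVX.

Initial: RRUUUUL -> [(0, 0), (1, 0), (2, 0), (2, 1), (2, 2), (2, 3), (2, 4), (1, 4)]
Fold 1: move[0]->D => DRUUUUL VALID
Fold 2: move[6]->R => DRUUUUR VALID
Fold 3: move[6]->U => DRUUUUU VALID

Answer: VVV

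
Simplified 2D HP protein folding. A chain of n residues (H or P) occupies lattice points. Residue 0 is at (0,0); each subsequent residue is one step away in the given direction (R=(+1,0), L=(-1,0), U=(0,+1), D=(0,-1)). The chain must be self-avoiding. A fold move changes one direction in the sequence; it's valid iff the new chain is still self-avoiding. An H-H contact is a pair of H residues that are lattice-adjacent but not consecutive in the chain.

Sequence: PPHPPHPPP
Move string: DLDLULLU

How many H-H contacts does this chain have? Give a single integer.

Positions: [(0, 0), (0, -1), (-1, -1), (-1, -2), (-2, -2), (-2, -1), (-3, -1), (-4, -1), (-4, 0)]
H-H contact: residue 2 @(-1,-1) - residue 5 @(-2, -1)

Answer: 1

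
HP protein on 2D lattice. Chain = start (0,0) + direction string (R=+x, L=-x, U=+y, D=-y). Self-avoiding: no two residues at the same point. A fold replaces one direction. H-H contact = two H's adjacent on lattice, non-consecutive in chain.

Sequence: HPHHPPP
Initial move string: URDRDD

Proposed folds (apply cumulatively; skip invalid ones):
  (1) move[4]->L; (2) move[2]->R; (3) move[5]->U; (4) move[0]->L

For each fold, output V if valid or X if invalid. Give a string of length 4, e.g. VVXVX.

Initial: URDRDD -> [(0, 0), (0, 1), (1, 1), (1, 0), (2, 0), (2, -1), (2, -2)]
Fold 1: move[4]->L => URDRLD INVALID (collision), skipped
Fold 2: move[2]->R => URRRDD VALID
Fold 3: move[5]->U => URRRDU INVALID (collision), skipped
Fold 4: move[0]->L => LRRRDD INVALID (collision), skipped

Answer: XVXX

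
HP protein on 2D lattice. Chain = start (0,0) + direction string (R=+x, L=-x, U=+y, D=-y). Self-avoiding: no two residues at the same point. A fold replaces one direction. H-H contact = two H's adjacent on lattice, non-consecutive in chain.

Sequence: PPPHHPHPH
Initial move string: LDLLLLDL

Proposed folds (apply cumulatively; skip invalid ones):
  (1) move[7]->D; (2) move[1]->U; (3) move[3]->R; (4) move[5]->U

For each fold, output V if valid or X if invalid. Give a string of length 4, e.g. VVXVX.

Answer: VVXX

Derivation:
Initial: LDLLLLDL -> [(0, 0), (-1, 0), (-1, -1), (-2, -1), (-3, -1), (-4, -1), (-5, -1), (-5, -2), (-6, -2)]
Fold 1: move[7]->D => LDLLLLDD VALID
Fold 2: move[1]->U => LULLLLDD VALID
Fold 3: move[3]->R => LULRLLDD INVALID (collision), skipped
Fold 4: move[5]->U => LULLLUDD INVALID (collision), skipped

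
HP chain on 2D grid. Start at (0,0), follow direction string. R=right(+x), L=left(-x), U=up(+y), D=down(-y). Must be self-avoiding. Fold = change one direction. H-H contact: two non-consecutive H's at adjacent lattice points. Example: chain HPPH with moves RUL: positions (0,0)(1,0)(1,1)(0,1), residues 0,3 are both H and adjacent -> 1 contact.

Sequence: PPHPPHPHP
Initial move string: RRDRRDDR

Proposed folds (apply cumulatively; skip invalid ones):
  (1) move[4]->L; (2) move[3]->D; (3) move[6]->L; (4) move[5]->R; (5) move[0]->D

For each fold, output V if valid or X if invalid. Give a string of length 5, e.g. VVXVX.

Answer: XVXVV

Derivation:
Initial: RRDRRDDR -> [(0, 0), (1, 0), (2, 0), (2, -1), (3, -1), (4, -1), (4, -2), (4, -3), (5, -3)]
Fold 1: move[4]->L => RRDRLDDR INVALID (collision), skipped
Fold 2: move[3]->D => RRDDRDDR VALID
Fold 3: move[6]->L => RRDDRDLR INVALID (collision), skipped
Fold 4: move[5]->R => RRDDRRDR VALID
Fold 5: move[0]->D => DRDDRRDR VALID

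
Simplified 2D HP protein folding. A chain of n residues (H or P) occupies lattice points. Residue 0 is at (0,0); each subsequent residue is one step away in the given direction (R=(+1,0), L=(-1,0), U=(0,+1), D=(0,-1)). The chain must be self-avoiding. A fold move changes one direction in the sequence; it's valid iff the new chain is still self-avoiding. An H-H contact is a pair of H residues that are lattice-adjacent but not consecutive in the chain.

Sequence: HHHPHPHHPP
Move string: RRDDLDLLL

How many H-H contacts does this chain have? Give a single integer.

Positions: [(0, 0), (1, 0), (2, 0), (2, -1), (2, -2), (1, -2), (1, -3), (0, -3), (-1, -3), (-2, -3)]
No H-H contacts found.

Answer: 0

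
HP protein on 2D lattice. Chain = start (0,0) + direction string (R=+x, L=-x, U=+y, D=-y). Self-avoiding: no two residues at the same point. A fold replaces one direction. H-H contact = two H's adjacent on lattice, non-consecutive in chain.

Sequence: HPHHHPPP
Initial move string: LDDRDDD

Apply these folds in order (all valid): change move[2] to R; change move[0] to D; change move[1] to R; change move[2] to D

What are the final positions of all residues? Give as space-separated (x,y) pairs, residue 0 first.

Answer: (0,0) (0,-1) (1,-1) (1,-2) (2,-2) (2,-3) (2,-4) (2,-5)

Derivation:
Initial moves: LDDRDDD
Fold: move[2]->R => LDRRDDD (positions: [(0, 0), (-1, 0), (-1, -1), (0, -1), (1, -1), (1, -2), (1, -3), (1, -4)])
Fold: move[0]->D => DDRRDDD (positions: [(0, 0), (0, -1), (0, -2), (1, -2), (2, -2), (2, -3), (2, -4), (2, -5)])
Fold: move[1]->R => DRRRDDD (positions: [(0, 0), (0, -1), (1, -1), (2, -1), (3, -1), (3, -2), (3, -3), (3, -4)])
Fold: move[2]->D => DRDRDDD (positions: [(0, 0), (0, -1), (1, -1), (1, -2), (2, -2), (2, -3), (2, -4), (2, -5)])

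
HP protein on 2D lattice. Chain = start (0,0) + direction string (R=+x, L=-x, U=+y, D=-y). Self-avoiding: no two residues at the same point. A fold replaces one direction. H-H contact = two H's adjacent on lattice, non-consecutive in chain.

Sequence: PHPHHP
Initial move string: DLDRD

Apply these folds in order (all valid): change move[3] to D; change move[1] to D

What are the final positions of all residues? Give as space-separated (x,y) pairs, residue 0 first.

Answer: (0,0) (0,-1) (0,-2) (0,-3) (0,-4) (0,-5)

Derivation:
Initial moves: DLDRD
Fold: move[3]->D => DLDDD (positions: [(0, 0), (0, -1), (-1, -1), (-1, -2), (-1, -3), (-1, -4)])
Fold: move[1]->D => DDDDD (positions: [(0, 0), (0, -1), (0, -2), (0, -3), (0, -4), (0, -5)])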